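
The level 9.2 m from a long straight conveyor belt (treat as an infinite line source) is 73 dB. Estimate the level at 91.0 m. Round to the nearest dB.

For a line source, L₂ = L₁ − 10·log₁₀(r₂/r₁).
L₂ = 73 − 10·log₁₀(91.0/9.2) = 73 − 9.953 = 63.05 dB.

63 dB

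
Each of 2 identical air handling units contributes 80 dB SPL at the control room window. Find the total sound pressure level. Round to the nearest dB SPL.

L_total = L₁ + 10·log₁₀ N for N identical incoherent sources.
L_total = 80 + 10·log₁₀(2) = 80 + 3.010 = 83.01 dB SPL.

83 dB SPL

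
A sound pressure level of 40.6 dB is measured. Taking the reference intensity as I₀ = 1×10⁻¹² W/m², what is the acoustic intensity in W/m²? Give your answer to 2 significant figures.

I/I₀ = 10^(40.6/10) = 1.148e+04, so I = 1.148e+04 × 10⁻¹² W/m².

1.1e-08 W/m²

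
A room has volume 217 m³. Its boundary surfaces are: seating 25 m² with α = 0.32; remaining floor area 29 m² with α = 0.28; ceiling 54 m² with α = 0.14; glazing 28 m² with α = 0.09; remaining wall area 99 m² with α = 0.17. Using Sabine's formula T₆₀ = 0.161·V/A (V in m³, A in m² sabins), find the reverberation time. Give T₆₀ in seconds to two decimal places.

0.81 s

Summing Sᵢαᵢ: 25·0.32 + 29·0.28 + 54·0.14 + 28·0.09 + 99·0.17 = 43.03 m².
T₆₀ = 0.161·V/A = 0.161·217/43.03 = 0.812 s.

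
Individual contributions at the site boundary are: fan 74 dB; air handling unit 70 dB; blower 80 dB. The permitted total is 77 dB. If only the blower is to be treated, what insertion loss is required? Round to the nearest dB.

8 dB

Fixed contribution from the other sources: Σ 10^(L/10) = 10^(74/10) + 10^(70/10) = 3.512e+07 (75.46 dB).
To meet 77 dB overall, the treated blower may contribute at most 10^(77/10) − 3.512e+07 = 1.500e+07, i.e. 71.76 dB.
Required insertion loss = 80 − 71.76 = 8.24 dB.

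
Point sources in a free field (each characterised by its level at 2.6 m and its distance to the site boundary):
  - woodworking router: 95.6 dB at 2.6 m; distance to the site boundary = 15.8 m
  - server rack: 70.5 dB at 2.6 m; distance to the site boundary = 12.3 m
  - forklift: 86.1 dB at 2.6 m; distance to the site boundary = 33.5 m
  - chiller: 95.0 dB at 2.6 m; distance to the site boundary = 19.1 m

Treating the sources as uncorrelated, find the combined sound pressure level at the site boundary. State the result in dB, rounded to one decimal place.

Propagate each source to the receiver with L = L_ref − 20·log₁₀(r/r_ref), then add intensities.
woodworking router: 95.6 − 20·log₁₀(15.8/2.6) = 95.6 − 15.67 = 79.93 dB.
server rack: 70.5 − 20·log₁₀(12.3/2.6) = 70.5 − 13.50 = 57.00 dB.
forklift: 86.1 − 20·log₁₀(33.5/2.6) = 86.1 − 22.20 = 63.90 dB.
chiller: 95.0 − 20·log₁₀(19.1/2.6) = 95.0 − 17.32 = 77.68 dB.
Σ 10^(L/10) = 1.599e+08 → L_total = 10·log₁₀(1.599e+08) = 82.04 dB.

82.0 dB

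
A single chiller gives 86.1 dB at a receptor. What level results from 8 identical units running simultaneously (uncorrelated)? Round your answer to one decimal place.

L_total = L₁ + 10·log₁₀ N for N identical incoherent sources.
L_total = 86.1 + 10·log₁₀(8) = 86.1 + 9.031 = 95.13 dB.

95.1 dB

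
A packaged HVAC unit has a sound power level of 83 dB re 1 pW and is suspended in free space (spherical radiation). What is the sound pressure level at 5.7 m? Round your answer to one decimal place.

The power spreads over a sphere of area 4π·r², so L_p = L_w − 10·log₁₀(4π·r²).
4π·r² = 408.3 m², 10·log₁₀ of that is 26.110 dB.
L_p = 83 − 26.110 = 56.89 dB.

56.9 dB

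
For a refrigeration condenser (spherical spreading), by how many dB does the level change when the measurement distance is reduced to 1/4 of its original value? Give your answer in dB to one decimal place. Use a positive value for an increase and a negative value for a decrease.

With spherical spreading the level changes by −20·log₁₀(r₂/r₁).
ΔL = −20·log₁₀(0.25) = +12.04 dB.

+12.0 dB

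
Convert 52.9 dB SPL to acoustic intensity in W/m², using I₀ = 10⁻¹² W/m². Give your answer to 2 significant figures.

L = 10·log₁₀(I/I₀) ⇒ I = I₀·10^(L/10) = 10⁻¹² × 10^5.29.

1.9e-07 W/m²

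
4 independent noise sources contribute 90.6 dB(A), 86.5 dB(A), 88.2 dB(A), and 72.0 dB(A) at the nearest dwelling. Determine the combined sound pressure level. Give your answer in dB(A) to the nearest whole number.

Incoherent sources combine by intensity addition: L_total = 10·log₁₀(Σ 10^(L_i/10)).
Σ 10^(L/10) = 10^(90.6/10) + 10^(86.5/10) + 10^(88.2/10) + 10^(72.0/10) = 2.271e+09.
L_total = 10·log₁₀(2.271e+09) = 93.56 dB(A).

94 dB(A)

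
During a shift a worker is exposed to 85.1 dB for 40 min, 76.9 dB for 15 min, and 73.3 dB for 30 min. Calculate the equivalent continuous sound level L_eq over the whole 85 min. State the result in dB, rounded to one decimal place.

Weight each interval's intensity by its duration and average over T = 85 min:
Σ tᵢ·10^(Lᵢ/10) = 40·10^(85.1/10) + 15·10^(76.9/10) + 30·10^(73.3/10) = 1.432e+10.
L_eq = 10·log₁₀(1.432e+10/85) = 82.27 dB.

82.3 dB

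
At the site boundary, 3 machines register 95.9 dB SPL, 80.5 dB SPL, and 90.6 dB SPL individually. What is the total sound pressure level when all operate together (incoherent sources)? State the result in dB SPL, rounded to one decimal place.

97.1 dB SPL

Incoherent sources combine by intensity addition: L_total = 10·log₁₀(Σ 10^(L_i/10)).
Σ 10^(L/10) = 10^(95.9/10) + 10^(80.5/10) + 10^(90.6/10) = 5.151e+09.
L_total = 10·log₁₀(5.151e+09) = 97.12 dB SPL.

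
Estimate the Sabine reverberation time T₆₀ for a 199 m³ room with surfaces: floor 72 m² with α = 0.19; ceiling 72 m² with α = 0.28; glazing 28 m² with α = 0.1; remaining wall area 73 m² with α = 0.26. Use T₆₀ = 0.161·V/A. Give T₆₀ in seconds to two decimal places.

A = Σ Sᵢαᵢ = 72·0.19 + 72·0.28 + 28·0.1 + 73·0.26 = 55.62 m².
T₆₀ = 0.161·V/A = 0.161·199/55.62 = 0.576 s.

0.58 s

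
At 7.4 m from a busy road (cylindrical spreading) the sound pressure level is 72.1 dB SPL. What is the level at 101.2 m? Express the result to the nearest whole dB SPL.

61 dB SPL

For a line source, L₂ = L₁ − 10·log₁₀(r₂/r₁).
L₂ = 72.1 − 10·log₁₀(101.2/7.4) = 72.1 − 11.359 = 60.74 dB SPL.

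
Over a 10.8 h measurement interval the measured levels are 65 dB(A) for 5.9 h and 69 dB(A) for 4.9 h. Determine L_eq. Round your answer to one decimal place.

Weight each interval's intensity by its duration and average over T = 10.8 h:
Σ tᵢ·10^(Lᵢ/10) = 5.9·10^(65/10) + 4.9·10^(69/10) = 5.758e+07.
L_eq = 10·log₁₀(5.758e+07/10.8) = 67.27 dB(A).

67.3 dB(A)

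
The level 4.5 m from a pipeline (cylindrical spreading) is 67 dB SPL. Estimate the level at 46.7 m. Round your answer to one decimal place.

56.8 dB SPL

For a line source, L₂ = L₁ − 10·log₁₀(r₂/r₁).
L₂ = 67 − 10·log₁₀(46.7/4.5) = 67 − 10.161 = 56.84 dB SPL.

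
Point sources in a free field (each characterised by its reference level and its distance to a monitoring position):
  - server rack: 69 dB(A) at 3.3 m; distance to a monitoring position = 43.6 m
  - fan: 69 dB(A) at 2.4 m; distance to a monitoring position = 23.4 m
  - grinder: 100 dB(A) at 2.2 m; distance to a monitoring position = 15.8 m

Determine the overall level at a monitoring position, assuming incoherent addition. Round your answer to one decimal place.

First find each source's level at the receiver (point-source: −20·log₁₀(r/r_ref)), then combine on an intensity basis.
server rack: 69 − 20·log₁₀(43.6/3.3) = 69 − 22.42 = 46.58 dB(A).
fan: 69 − 20·log₁₀(23.4/2.4) = 69 − 19.78 = 49.22 dB(A).
grinder: 100 − 20·log₁₀(15.8/2.2) = 100 − 17.12 = 82.88 dB(A).
Σ 10^(L/10) = 1.940e+08 → L_total = 10·log₁₀(1.940e+08) = 82.88 dB(A).

82.9 dB(A)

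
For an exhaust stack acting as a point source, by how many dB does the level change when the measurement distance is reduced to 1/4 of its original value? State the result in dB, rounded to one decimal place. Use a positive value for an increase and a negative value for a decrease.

+12.0 dB

A point source loses 6 dB per doubling of distance; generally ΔL = −20·log₁₀(r₂/r₁).
ΔL = −20·log₁₀(0.25) = +12.04 dB.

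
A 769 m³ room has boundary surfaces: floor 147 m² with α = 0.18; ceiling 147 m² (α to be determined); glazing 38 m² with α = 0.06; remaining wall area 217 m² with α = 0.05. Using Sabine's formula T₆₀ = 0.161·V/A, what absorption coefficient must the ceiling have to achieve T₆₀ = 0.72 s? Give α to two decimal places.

From T₆₀ = 0.161·V/A, the target T₆₀ = 0.72 s needs A = 0.161·769/0.72 = 171.96 m².
Absorption from the other surfaces = 147·0.18 + 38·0.06 + 217·0.05 = 39.59 m², so the ceiling must supply 132.37 m² over 147 m².
α = 132.37/147 = 0.900.

0.90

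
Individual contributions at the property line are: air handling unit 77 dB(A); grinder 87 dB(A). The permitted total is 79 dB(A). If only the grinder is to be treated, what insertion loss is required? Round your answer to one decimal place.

Fixed contribution from the other source: Σ 10^(L/10) = 10^(77/10) = 5.012e+07 (77.00 dB(A)).
The limit corresponds to 10^(79/10) = 7.943e+07; subtracting the fixed part leaves 2.931e+07 for the grinder, i.e. 74.67 dB(A).
Required insertion loss = 87 − 74.67 = 12.33 dB.

12.3 dB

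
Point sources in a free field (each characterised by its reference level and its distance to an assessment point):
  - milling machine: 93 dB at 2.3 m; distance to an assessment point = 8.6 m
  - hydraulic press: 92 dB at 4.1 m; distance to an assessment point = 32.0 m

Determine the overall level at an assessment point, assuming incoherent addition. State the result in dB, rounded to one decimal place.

Apply inverse-square spreading to bring every level to the receiver, then sum 10^(L/10).
milling machine: 93 − 20·log₁₀(8.6/2.3) = 93 − 11.46 = 81.54 dB.
hydraulic press: 92 − 20·log₁₀(32.0/4.1) = 92 − 17.85 = 74.15 dB.
Σ 10^(L/10) = 1.687e+08 → L_total = 10·log₁₀(1.687e+08) = 82.27 dB.

82.3 dB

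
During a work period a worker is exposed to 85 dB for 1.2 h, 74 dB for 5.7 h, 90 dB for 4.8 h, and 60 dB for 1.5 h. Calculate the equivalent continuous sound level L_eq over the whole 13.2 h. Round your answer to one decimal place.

L_eq = 10·log₁₀[(1/T)·Σ tᵢ·10^(Lᵢ/10)] with T = 13.2 h.
Σ tᵢ·10^(Lᵢ/10) = 1.2·10^(85/10) + 5.7·10^(74/10) + 4.8·10^(90/10) + 1.5·10^(60/10) = 5.324e+09.
L_eq = 10·log₁₀(5.324e+09/13.2) = 86.06 dB.

86.1 dB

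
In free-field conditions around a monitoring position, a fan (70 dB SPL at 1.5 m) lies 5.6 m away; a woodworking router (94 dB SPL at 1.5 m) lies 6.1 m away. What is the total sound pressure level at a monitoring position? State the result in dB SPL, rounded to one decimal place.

81.8 dB SPL

Apply inverse-square spreading to bring every level to the receiver, then sum 10^(L/10).
fan: 70 − 20·log₁₀(5.6/1.5) = 70 − 11.44 = 58.56 dB SPL.
woodworking router: 94 − 20·log₁₀(6.1/1.5) = 94 − 12.18 = 81.82 dB SPL.
Σ 10^(L/10) = 1.526e+08 → L_total = 10·log₁₀(1.526e+08) = 81.84 dB SPL.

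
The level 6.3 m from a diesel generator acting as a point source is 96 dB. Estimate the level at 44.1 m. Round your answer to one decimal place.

Spherical spreading from a point source gives a 20·log₁₀(r₂/r₁) drop.
L₂ = 96 − 20·log₁₀(44.1/6.3) = 96 − 16.902 = 79.10 dB.

79.1 dB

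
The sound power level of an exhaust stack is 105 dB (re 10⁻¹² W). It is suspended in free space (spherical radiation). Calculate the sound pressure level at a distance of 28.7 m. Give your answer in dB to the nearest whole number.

L_p = L_w − 10·log₁₀(4π·r²) with r = 28.7 m.
4π·r² = 1.035e+04 m², 10·log₁₀ of that is 40.150 dB.
L_p = 105 − 40.150 = 64.85 dB.

65 dB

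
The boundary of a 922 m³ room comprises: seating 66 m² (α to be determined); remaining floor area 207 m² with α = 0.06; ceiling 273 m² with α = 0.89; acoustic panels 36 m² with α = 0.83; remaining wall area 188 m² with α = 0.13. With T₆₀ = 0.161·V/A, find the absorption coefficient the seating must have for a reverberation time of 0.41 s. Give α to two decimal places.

0.79

A = 0.161·V/T₆₀ = 0.161·922/0.41 = 362.05 m² sabins.
Absorption from the other surfaces = 207·0.06 + 273·0.89 + 36·0.83 + 188·0.13 = 309.71 m², so the seating must supply 52.34 m² over 66 m².
α = 52.34/66 = 0.793.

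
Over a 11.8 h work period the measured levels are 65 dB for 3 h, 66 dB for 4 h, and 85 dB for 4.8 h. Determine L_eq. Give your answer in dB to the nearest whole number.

81 dB

Weight each interval's intensity by its duration and average over T = 11.8 h:
Σ tᵢ·10^(Lᵢ/10) = 3·10^(65/10) + 4·10^(66/10) + 4.8·10^(85/10) = 1.543e+09.
L_eq = 10·log₁₀(1.543e+09/11.8) = 81.17 dB.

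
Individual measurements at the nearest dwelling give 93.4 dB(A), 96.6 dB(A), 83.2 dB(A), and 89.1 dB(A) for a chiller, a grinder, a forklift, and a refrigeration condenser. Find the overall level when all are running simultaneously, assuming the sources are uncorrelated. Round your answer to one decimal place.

98.9 dB(A)

For uncorrelated sources the intensities add, so convert each level to linear form, sum, and take 10·log₁₀ of the total.
Σ 10^(L/10) = 10^(93.4/10) + 10^(96.6/10) + 10^(83.2/10) + 10^(89.1/10) = 7.780e+09.
L_total = 10·log₁₀(7.780e+09) = 98.91 dB(A).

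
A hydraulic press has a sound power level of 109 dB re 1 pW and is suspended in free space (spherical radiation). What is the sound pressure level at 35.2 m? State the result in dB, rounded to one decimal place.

The power spreads over a sphere of area 4π·r², so L_p = L_w − 10·log₁₀(4π·r²).
4π·r² = 1.557e+04 m², 10·log₁₀ of that is 41.923 dB.
L_p = 109 − 41.923 = 67.08 dB.

67.1 dB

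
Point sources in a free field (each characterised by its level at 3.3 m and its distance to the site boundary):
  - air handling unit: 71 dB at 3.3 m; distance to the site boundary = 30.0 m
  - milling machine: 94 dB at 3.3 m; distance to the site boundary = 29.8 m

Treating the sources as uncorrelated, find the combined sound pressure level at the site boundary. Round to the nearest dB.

Propagate each source to the receiver with L = L_ref − 20·log₁₀(r/r_ref), then add intensities.
air handling unit: 71 − 20·log₁₀(30.0/3.3) = 71 − 19.17 = 51.83 dB.
milling machine: 94 − 20·log₁₀(29.8/3.3) = 94 − 19.11 = 74.89 dB.
Σ 10^(L/10) = 3.096e+07 → L_total = 10·log₁₀(3.096e+07) = 74.91 dB.

75 dB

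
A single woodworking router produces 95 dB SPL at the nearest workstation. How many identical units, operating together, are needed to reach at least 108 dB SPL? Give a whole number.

N identical sources give L₁ + 10·log₁₀ N, so require 10·log₁₀ N ≥ 108 − 95 = 13.0 dB.
N ≥ 10^(13.0/10) = 19.953, so N = 20.

20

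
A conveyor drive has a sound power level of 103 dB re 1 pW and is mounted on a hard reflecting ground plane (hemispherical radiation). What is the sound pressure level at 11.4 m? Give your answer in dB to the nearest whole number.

74 dB

The power spreads over a hemisphere of area 2π·r², so L_p = L_w − 10·log₁₀(2π·r²).
2π·r² = 816.6 m², 10·log₁₀ of that is 29.120 dB.
L_p = 103 − 29.120 = 73.88 dB.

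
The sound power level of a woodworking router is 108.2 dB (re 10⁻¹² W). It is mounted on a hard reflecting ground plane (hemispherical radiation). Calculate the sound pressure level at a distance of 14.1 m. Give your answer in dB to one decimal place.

77.2 dB

L_p = L_w − 10·log₁₀(2π·r²) with r = 14.1 m.
2π·r² = 1249 m², 10·log₁₀ of that is 30.966 dB.
L_p = 108.2 − 30.966 = 77.23 dB.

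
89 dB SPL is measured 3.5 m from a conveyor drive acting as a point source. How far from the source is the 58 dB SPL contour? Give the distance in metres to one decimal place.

For a point source L₁ − L₂ = 20·log₁₀(r₂/r₁), so r₂ = r₁·10^((L₁−L₂)/20).
r₂ = 3.5·10^((89−58)/20) = 3.5·10^(31.0/20) = 124.18 m.

124.2 m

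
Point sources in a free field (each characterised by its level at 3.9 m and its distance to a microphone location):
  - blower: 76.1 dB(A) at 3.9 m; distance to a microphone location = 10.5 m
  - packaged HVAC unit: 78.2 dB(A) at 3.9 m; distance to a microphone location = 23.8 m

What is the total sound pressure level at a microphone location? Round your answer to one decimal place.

68.7 dB(A)

Propagate each source to the receiver with L = L_ref − 20·log₁₀(r/r_ref), then add intensities.
blower: 76.1 − 20·log₁₀(10.5/3.9) = 76.1 − 8.60 = 67.50 dB(A).
packaged HVAC unit: 78.2 − 20·log₁₀(23.8/3.9) = 78.2 − 15.71 = 62.49 dB(A).
Σ 10^(L/10) = 7.394e+06 → L_total = 10·log₁₀(7.394e+06) = 68.69 dB(A).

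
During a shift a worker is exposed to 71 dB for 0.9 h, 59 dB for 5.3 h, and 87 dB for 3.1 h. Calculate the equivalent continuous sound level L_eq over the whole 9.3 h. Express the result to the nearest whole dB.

The energy average is taken in the linear domain: L_eq = 10·log₁₀[(Σ tᵢ·10^(Lᵢ/10))/T], T = 9.3 h.
Σ tᵢ·10^(Lᵢ/10) = 0.9·10^(71/10) + 5.3·10^(59/10) + 3.1·10^(87/10) = 1.569e+09.
L_eq = 10·log₁₀(1.569e+09/9.3) = 82.27 dB.

82 dB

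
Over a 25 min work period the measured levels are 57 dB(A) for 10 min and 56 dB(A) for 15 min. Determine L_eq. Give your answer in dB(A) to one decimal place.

The energy average is taken in the linear domain: L_eq = 10·log₁₀[(Σ tᵢ·10^(Lᵢ/10))/T], T = 25 min.
Σ tᵢ·10^(Lᵢ/10) = 10·10^(57/10) + 15·10^(56/10) = 1.098e+07.
L_eq = 10·log₁₀(1.098e+07/25) = 56.43 dB(A).

56.4 dB(A)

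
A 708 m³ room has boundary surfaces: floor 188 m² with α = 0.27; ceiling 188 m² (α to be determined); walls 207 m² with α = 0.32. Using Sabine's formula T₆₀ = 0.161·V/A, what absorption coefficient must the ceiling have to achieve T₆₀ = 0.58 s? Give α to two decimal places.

A = 0.161·V/T₆₀ = 0.161·708/0.58 = 196.53 m² sabins.
Absorption from the other surfaces = 188·0.27 + 207·0.32 = 117.00 m², so the ceiling must supply 79.53 m² over 188 m².
α = 79.53/188 = 0.423.

0.42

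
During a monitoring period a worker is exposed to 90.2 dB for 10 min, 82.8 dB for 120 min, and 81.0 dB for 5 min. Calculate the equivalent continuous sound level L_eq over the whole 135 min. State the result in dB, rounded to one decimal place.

L_eq = 10·log₁₀[(1/T)·Σ tᵢ·10^(Lᵢ/10)] with T = 135 min.
Σ tᵢ·10^(Lᵢ/10) = 10·10^(90.2/10) + 120·10^(82.8/10) + 5·10^(81.0/10) = 3.397e+10.
L_eq = 10·log₁₀(3.397e+10/135) = 84.01 dB.

84.0 dB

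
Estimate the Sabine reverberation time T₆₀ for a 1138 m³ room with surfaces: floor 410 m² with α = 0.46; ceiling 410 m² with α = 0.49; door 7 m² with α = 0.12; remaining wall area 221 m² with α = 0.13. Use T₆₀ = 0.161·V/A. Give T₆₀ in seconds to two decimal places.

Total absorption A = 410·0.46 + 410·0.49 + 7·0.12 + 221·0.13 = 419.07 m² sabins.
T₆₀ = 0.161 × 1138 / 419.07 = 0.437 s.

0.44 s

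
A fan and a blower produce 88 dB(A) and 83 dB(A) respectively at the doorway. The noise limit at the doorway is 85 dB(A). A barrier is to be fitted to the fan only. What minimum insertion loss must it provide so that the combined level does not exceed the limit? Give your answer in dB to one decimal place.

7.3 dB

Fixed contribution from the other source: Σ 10^(L/10) = 10^(83/10) = 1.995e+08 (83.00 dB(A)).
The limit corresponds to 10^(85/10) = 3.162e+08; subtracting the fixed part leaves 1.167e+08 for the fan, i.e. 80.67 dB(A).
Required insertion loss = 88 − 80.67 = 7.33 dB.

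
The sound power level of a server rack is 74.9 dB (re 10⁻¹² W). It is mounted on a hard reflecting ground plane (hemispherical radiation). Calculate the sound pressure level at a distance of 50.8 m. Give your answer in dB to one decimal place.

32.8 dB

Free-field hemispherical radiation: L_p = L_w − 10·log₁₀(2π·r²), r = 50.8 m.
2π·r² = 1.621e+04 m², 10·log₁₀ of that is 42.099 dB.
L_p = 74.9 − 42.099 = 32.80 dB.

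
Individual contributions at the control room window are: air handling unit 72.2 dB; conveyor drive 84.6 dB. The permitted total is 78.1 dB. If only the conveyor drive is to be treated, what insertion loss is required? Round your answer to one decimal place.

Everything except the conveyor drive sums to 10^(72.2/10) = 1.660e+07 in linear terms, 72.20 dB.
To meet 78.1 dB overall, the treated conveyor drive may contribute at most 10^(78.1/10) − 1.660e+07 = 4.797e+07, i.e. 76.81 dB.
So the conveyor drive must be reduced from 84.6 to 76.81 dB: IL = 7.79 dB.

7.8 dB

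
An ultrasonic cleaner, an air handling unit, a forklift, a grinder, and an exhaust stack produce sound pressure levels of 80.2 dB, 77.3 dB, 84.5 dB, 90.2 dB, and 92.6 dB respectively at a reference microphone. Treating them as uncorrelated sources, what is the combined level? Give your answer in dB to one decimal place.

95.2 dB

Incoherent sources combine by intensity addition: L_total = 10·log₁₀(Σ 10^(L_i/10)).
Σ 10^(L/10) = 10^(80.2/10) + 10^(77.3/10) + 10^(84.5/10) + 10^(90.2/10) + 10^(92.6/10) = 3.307e+09.
L_total = 10·log₁₀(3.307e+09) = 95.19 dB.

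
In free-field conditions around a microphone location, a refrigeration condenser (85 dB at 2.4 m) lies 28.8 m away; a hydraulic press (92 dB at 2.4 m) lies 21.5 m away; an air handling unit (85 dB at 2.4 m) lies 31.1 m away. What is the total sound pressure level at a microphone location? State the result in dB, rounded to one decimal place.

First find each source's level at the receiver (point-source: −20·log₁₀(r/r_ref)), then combine on an intensity basis.
refrigeration condenser: 85 − 20·log₁₀(28.8/2.4) = 85 − 21.58 = 63.42 dB.
hydraulic press: 92 − 20·log₁₀(21.5/2.4) = 92 − 19.04 = 72.96 dB.
air handling unit: 85 − 20·log₁₀(31.1/2.4) = 85 − 22.25 = 62.75 dB.
Σ 10^(L/10) = 2.383e+07 → L_total = 10·log₁₀(2.383e+07) = 73.77 dB.

73.8 dB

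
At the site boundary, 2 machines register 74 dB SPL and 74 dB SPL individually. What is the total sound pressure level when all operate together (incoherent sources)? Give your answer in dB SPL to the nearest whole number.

Incoherent sources combine by intensity addition: L_total = 10·log₁₀(Σ 10^(L_i/10)).
Σ 10^(L/10) = 10^(74/10) + 10^(74/10) = 5.024e+07.
L_total = 10·log₁₀(5.024e+07) = 77.01 dB SPL.

77 dB SPL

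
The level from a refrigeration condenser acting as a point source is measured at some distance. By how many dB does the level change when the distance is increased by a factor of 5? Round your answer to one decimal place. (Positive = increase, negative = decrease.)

-14.0 dB

With spherical spreading the level changes by −20·log₁₀(r₂/r₁).
ΔL = −20·log₁₀(5) = -13.98 dB.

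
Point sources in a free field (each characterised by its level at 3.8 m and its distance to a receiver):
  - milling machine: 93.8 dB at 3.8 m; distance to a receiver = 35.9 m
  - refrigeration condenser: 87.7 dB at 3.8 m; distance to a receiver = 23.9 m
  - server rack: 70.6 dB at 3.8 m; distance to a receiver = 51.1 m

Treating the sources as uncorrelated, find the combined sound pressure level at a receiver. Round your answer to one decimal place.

76.2 dB

Propagate each source to the receiver with L = L_ref − 20·log₁₀(r/r_ref), then add intensities.
milling machine: 93.8 − 20·log₁₀(35.9/3.8) = 93.8 − 19.51 = 74.29 dB.
refrigeration condenser: 87.7 − 20·log₁₀(23.9/3.8) = 87.7 − 15.97 = 71.73 dB.
server rack: 70.6 − 20·log₁₀(51.1/3.8) = 70.6 − 22.57 = 48.03 dB.
Σ 10^(L/10) = 4.183e+07 → L_total = 10·log₁₀(4.183e+07) = 76.21 dB.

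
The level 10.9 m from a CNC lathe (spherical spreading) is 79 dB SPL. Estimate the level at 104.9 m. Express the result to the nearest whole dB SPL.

59 dB SPL

Point-source attenuation: ΔL = 20·log₁₀(r₂/r₁) = 20·log₁₀(104.9/10.9) = 19.667 dB.
L₂ = 79 − 20·log₁₀(104.9/10.9) = 79 − 19.667 = 59.33 dB SPL.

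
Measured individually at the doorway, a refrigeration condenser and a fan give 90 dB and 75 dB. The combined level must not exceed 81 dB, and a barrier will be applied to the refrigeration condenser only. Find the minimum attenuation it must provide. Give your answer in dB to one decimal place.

The untreated sources together contribute 10^(75/10) = 3.162e+07, i.e. 75.00 dB.
The limit corresponds to 10^(81/10) = 1.259e+08; subtracting the fixed part leaves 9.427e+07 for the refrigeration condenser, i.e. 79.74 dB.
Required insertion loss = 90 − 79.74 = 10.26 dB.

10.3 dB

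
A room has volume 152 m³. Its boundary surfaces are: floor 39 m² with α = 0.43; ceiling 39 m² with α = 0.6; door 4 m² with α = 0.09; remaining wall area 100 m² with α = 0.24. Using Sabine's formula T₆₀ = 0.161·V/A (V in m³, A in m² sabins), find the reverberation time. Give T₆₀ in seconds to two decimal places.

0.38 s

Total absorption A = 39·0.43 + 39·0.6 + 4·0.09 + 100·0.24 = 64.53 m² sabins.
T₆₀ = 0.161 × 152 / 64.53 = 0.379 s.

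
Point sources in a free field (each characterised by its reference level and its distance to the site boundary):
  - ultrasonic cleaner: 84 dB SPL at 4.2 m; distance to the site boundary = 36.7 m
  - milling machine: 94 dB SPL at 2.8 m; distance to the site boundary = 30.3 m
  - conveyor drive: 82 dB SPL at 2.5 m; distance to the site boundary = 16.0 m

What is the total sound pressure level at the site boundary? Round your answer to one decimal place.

Apply inverse-square spreading to bring every level to the receiver, then sum 10^(L/10).
ultrasonic cleaner: 84 − 20·log₁₀(36.7/4.2) = 84 − 18.83 = 65.17 dB SPL.
milling machine: 94 − 20·log₁₀(30.3/2.8) = 94 − 20.69 = 73.31 dB SPL.
conveyor drive: 82 − 20·log₁₀(16.0/2.5) = 82 − 16.12 = 65.88 dB SPL.
Σ 10^(L/10) = 2.861e+07 → L_total = 10·log₁₀(2.861e+07) = 74.57 dB SPL.

74.6 dB SPL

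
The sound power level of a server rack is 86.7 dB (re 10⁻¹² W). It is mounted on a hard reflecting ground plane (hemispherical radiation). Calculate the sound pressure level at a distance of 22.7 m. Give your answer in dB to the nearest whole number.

L_p = L_w − 10·log₁₀(2π·r²) with r = 22.7 m.
2π·r² = 3238 m², 10·log₁₀ of that is 35.102 dB.
L_p = 86.7 − 35.102 = 51.60 dB.

52 dB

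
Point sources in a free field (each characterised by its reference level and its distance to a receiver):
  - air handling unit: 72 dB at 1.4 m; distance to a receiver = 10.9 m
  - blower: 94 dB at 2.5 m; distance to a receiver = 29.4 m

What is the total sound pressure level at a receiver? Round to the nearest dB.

73 dB

Propagate each source to the receiver with L = L_ref − 20·log₁₀(r/r_ref), then add intensities.
air handling unit: 72 − 20·log₁₀(10.9/1.4) = 72 − 17.83 = 54.17 dB.
blower: 94 − 20·log₁₀(29.4/2.5) = 94 − 21.41 = 72.59 dB.
Σ 10^(L/10) = 1.842e+07 → L_total = 10·log₁₀(1.842e+07) = 72.65 dB.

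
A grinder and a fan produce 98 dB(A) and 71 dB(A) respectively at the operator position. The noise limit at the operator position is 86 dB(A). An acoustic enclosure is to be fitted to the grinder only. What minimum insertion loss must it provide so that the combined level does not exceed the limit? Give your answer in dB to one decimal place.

Everything except the grinder sums to 10^(71/10) = 1.259e+07 in linear terms, 71.00 dB(A).
To meet 86 dB(A) overall, the treated grinder may contribute at most 10^(86/10) − 1.259e+07 = 3.855e+08, i.e. 85.86 dB(A).
So the grinder must be reduced from 98 to 85.86 dB(A): IL = 12.14 dB.

12.1 dB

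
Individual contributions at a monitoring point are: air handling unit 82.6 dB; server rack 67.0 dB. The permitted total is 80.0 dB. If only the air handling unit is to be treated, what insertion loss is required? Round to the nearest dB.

Fixed contribution from the other source: Σ 10^(L/10) = 10^(67.0/10) = 5.012e+06 (67.00 dB).
The limit corresponds to 10^(80.0/10) = 1.000e+08; subtracting the fixed part leaves 9.499e+07 for the air handling unit, i.e. 79.78 dB.
So the air handling unit must be reduced from 82.6 to 79.78 dB: IL = 2.82 dB.

3 dB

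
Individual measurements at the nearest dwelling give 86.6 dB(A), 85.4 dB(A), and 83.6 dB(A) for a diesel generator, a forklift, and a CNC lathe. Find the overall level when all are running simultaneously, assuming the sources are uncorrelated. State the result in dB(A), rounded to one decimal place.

For uncorrelated sources the intensities add, so convert each level to linear form, sum, and take 10·log₁₀ of the total.
Σ 10^(L/10) = 10^(86.6/10) + 10^(85.4/10) + 10^(83.6/10) = 1.033e+09.
L_total = 10·log₁₀(1.033e+09) = 90.14 dB(A).

90.1 dB(A)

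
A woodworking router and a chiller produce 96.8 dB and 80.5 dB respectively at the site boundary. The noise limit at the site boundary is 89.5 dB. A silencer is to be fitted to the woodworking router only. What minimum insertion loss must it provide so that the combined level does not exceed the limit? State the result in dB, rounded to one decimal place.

Fixed contribution from the other source: Σ 10^(L/10) = 10^(80.5/10) = 1.122e+08 (80.50 dB).
To meet 89.5 dB overall, the treated woodworking router may contribute at most 10^(89.5/10) − 1.122e+08 = 7.790e+08, i.e. 88.92 dB.
Required insertion loss = 96.8 − 88.92 = 7.88 dB.

7.9 dB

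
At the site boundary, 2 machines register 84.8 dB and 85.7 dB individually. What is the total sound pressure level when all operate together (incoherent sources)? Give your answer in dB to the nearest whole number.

Incoherent sources combine by intensity addition: L_total = 10·log₁₀(Σ 10^(L_i/10)).
Σ 10^(L/10) = 10^(84.8/10) + 10^(85.7/10) = 6.735e+08.
L_total = 10·log₁₀(6.735e+08) = 88.28 dB.

88 dB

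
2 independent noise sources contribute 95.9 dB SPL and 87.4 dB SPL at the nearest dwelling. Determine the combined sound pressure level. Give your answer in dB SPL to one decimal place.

For uncorrelated sources the intensities add, so convert each level to linear form, sum, and take 10·log₁₀ of the total.
Σ 10^(L/10) = 10^(95.9/10) + 10^(87.4/10) = 4.440e+09.
L_total = 10·log₁₀(4.440e+09) = 96.47 dB SPL.

96.5 dB SPL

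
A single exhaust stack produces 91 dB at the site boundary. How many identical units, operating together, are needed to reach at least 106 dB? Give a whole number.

32

Need L₁ + 10·log₁₀ N ≥ 106, i.e. log₁₀ N ≥ 1.50.
N ≥ 10^(15.0/10) = 31.623, so N = 32.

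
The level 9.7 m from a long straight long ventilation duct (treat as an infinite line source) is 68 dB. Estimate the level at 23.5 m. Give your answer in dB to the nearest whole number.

Line-source attenuation: ΔL = 10·log₁₀(r₂/r₁) = 10·log₁₀(23.5/9.7) = 3.843 dB.
L₂ = 68 − 10·log₁₀(23.5/9.7) = 68 − 3.843 = 64.16 dB.

64 dB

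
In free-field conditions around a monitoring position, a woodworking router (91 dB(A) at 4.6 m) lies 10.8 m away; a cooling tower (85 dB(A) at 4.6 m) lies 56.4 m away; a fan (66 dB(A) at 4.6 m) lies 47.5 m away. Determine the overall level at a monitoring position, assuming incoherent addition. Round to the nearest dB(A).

84 dB(A)

Propagate each source to the receiver with L = L_ref − 20·log₁₀(r/r_ref), then add intensities.
woodworking router: 91 − 20·log₁₀(10.8/4.6) = 91 − 7.41 = 83.59 dB(A).
cooling tower: 85 − 20·log₁₀(56.4/4.6) = 85 − 21.77 = 63.23 dB(A).
fan: 66 − 20·log₁₀(47.5/4.6) = 66 − 20.28 = 45.72 dB(A).
Σ 10^(L/10) = 2.305e+08 → L_total = 10·log₁₀(2.305e+08) = 83.63 dB(A).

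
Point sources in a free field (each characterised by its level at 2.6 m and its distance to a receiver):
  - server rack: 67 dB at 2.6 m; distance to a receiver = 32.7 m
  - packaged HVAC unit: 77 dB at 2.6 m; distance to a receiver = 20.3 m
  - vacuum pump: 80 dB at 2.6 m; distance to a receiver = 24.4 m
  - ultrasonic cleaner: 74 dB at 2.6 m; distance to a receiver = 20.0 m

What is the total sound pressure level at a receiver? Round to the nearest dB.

64 dB

Propagate each source to the receiver with L = L_ref − 20·log₁₀(r/r_ref), then add intensities.
server rack: 67 − 20·log₁₀(32.7/2.6) = 67 − 21.99 = 45.01 dB.
packaged HVAC unit: 77 − 20·log₁₀(20.3/2.6) = 77 − 17.85 = 59.15 dB.
vacuum pump: 80 − 20·log₁₀(24.4/2.6) = 80 − 19.45 = 60.55 dB.
ultrasonic cleaner: 74 − 20·log₁₀(20.0/2.6) = 74 − 17.72 = 56.28 dB.
Σ 10^(L/10) = 2.414e+06 → L_total = 10·log₁₀(2.414e+06) = 63.83 dB.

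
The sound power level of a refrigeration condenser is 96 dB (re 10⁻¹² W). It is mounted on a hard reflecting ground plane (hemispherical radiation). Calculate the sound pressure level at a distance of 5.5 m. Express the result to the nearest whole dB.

Free-field hemispherical radiation: L_p = L_w − 10·log₁₀(2π·r²), r = 5.5 m.
2π·r² = 190.1 m², 10·log₁₀ of that is 22.789 dB.
L_p = 96 − 22.789 = 73.21 dB.

73 dB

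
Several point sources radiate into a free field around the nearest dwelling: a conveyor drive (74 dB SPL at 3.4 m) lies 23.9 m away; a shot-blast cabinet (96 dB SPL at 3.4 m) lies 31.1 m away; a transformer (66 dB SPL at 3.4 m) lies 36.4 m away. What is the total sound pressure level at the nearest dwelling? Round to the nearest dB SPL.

77 dB SPL

Apply inverse-square spreading to bring every level to the receiver, then sum 10^(L/10).
conveyor drive: 74 − 20·log₁₀(23.9/3.4) = 74 − 16.94 = 57.06 dB SPL.
shot-blast cabinet: 96 − 20·log₁₀(31.1/3.4) = 96 − 19.23 = 76.77 dB SPL.
transformer: 66 − 20·log₁₀(36.4/3.4) = 66 − 20.59 = 45.41 dB SPL.
Σ 10^(L/10) = 4.812e+07 → L_total = 10·log₁₀(4.812e+07) = 76.82 dB SPL.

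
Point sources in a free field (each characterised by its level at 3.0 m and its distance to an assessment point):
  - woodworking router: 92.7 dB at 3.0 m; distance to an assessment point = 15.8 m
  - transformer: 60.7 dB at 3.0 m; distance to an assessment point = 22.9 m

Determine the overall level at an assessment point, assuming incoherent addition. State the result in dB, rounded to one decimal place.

First find each source's level at the receiver (point-source: −20·log₁₀(r/r_ref)), then combine on an intensity basis.
woodworking router: 92.7 − 20·log₁₀(15.8/3.0) = 92.7 − 14.43 = 78.27 dB.
transformer: 60.7 − 20·log₁₀(22.9/3.0) = 60.7 − 17.65 = 43.05 dB.
Σ 10^(L/10) = 6.715e+07 → L_total = 10·log₁₀(6.715e+07) = 78.27 dB.

78.3 dB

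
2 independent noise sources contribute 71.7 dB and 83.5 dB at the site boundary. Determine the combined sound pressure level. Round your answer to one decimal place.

83.8 dB

For uncorrelated sources the intensities add, so convert each level to linear form, sum, and take 10·log₁₀ of the total.
Σ 10^(L/10) = 10^(71.7/10) + 10^(83.5/10) = 2.387e+08.
L_total = 10·log₁₀(2.387e+08) = 83.78 dB.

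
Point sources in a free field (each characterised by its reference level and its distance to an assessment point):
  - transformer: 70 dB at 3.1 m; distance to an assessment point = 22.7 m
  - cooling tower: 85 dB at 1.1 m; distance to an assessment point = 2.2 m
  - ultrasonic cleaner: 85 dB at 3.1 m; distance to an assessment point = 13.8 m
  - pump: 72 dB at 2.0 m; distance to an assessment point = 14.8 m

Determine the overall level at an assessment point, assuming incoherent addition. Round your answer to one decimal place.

Propagate each source to the receiver with L = L_ref − 20·log₁₀(r/r_ref), then add intensities.
transformer: 70 − 20·log₁₀(22.7/3.1) = 70 − 17.29 = 52.71 dB.
cooling tower: 85 − 20·log₁₀(2.2/1.1) = 85 − 6.02 = 78.98 dB.
ultrasonic cleaner: 85 − 20·log₁₀(13.8/3.1) = 85 − 12.97 = 72.03 dB.
pump: 72 − 20·log₁₀(14.8/2.0) = 72 − 17.38 = 54.62 dB.
Σ 10^(L/10) = 9.549e+07 → L_total = 10·log₁₀(9.549e+07) = 79.80 dB.

79.8 dB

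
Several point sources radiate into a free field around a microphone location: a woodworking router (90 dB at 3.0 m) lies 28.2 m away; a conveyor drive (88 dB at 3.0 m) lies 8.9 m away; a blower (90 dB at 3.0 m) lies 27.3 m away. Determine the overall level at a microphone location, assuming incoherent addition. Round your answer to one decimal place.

79.8 dB

Apply inverse-square spreading to bring every level to the receiver, then sum 10^(L/10).
woodworking router: 90 − 20·log₁₀(28.2/3.0) = 90 − 19.46 = 70.54 dB.
conveyor drive: 88 − 20·log₁₀(8.9/3.0) = 88 − 9.45 = 78.55 dB.
blower: 90 − 20·log₁₀(27.3/3.0) = 90 − 19.18 = 70.82 dB.
Σ 10^(L/10) = 9.508e+07 → L_total = 10·log₁₀(9.508e+07) = 79.78 dB.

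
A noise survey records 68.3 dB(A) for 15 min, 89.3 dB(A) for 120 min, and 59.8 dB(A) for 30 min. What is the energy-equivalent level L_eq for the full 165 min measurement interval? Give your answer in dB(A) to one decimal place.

Weight each interval's intensity by its duration and average over T = 165 min:
Σ tᵢ·10^(Lᵢ/10) = 15·10^(68.3/10) + 120·10^(89.3/10) + 30·10^(59.8/10) = 1.023e+11.
L_eq = 10·log₁₀(1.023e+11/165) = 87.92 dB(A).

87.9 dB(A)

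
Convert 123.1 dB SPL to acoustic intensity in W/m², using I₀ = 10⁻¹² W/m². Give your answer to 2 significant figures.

L = 10·log₁₀(I/I₀) ⇒ I = I₀·10^(L/10) = 10⁻¹² × 10^12.31.

2.0 W/m²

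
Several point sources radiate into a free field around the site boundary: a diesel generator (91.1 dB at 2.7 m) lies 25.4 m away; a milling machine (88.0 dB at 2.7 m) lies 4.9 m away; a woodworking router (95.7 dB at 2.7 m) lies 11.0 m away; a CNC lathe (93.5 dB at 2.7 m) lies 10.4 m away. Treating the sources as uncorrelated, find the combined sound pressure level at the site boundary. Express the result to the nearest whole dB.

Propagate each source to the receiver with L = L_ref − 20·log₁₀(r/r_ref), then add intensities.
diesel generator: 91.1 − 20·log₁₀(25.4/2.7) = 91.1 − 19.47 = 71.63 dB.
milling machine: 88.0 − 20·log₁₀(4.9/2.7) = 88.0 − 5.18 = 82.82 dB.
woodworking router: 95.7 − 20·log₁₀(11.0/2.7) = 95.7 − 12.20 = 83.50 dB.
CNC lathe: 93.5 − 20·log₁₀(10.4/2.7) = 93.5 − 11.71 = 81.79 dB.
Σ 10^(L/10) = 5.809e+08 → L_total = 10·log₁₀(5.809e+08) = 87.64 dB.

88 dB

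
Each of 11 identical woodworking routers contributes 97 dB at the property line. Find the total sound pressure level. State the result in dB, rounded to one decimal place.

107.4 dB

L_total = L₁ + 10·log₁₀ N for N identical incoherent sources.
L_total = 97 + 10·log₁₀(11) = 97 + 10.414 = 107.41 dB.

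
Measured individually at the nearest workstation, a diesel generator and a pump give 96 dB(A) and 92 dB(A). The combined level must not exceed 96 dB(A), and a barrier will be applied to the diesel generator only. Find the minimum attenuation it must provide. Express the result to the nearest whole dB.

The untreated sources together contribute 10^(92/10) = 1.585e+09, i.e. 92.00 dB(A).
To meet 96 dB(A) overall, the treated diesel generator may contribute at most 10^(96/10) − 1.585e+09 = 2.396e+09, i.e. 93.80 dB(A).
So the diesel generator must be reduced from 96 to 93.80 dB(A): IL = 2.20 dB.

2 dB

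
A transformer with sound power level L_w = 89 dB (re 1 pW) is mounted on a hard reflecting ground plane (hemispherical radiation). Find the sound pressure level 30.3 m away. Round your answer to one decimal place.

51.4 dB

The power spreads over a hemisphere of area 2π·r², so L_p = L_w − 10·log₁₀(2π·r²).
2π·r² = 5769 m², 10·log₁₀ of that is 37.611 dB.
L_p = 89 − 37.611 = 51.39 dB.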